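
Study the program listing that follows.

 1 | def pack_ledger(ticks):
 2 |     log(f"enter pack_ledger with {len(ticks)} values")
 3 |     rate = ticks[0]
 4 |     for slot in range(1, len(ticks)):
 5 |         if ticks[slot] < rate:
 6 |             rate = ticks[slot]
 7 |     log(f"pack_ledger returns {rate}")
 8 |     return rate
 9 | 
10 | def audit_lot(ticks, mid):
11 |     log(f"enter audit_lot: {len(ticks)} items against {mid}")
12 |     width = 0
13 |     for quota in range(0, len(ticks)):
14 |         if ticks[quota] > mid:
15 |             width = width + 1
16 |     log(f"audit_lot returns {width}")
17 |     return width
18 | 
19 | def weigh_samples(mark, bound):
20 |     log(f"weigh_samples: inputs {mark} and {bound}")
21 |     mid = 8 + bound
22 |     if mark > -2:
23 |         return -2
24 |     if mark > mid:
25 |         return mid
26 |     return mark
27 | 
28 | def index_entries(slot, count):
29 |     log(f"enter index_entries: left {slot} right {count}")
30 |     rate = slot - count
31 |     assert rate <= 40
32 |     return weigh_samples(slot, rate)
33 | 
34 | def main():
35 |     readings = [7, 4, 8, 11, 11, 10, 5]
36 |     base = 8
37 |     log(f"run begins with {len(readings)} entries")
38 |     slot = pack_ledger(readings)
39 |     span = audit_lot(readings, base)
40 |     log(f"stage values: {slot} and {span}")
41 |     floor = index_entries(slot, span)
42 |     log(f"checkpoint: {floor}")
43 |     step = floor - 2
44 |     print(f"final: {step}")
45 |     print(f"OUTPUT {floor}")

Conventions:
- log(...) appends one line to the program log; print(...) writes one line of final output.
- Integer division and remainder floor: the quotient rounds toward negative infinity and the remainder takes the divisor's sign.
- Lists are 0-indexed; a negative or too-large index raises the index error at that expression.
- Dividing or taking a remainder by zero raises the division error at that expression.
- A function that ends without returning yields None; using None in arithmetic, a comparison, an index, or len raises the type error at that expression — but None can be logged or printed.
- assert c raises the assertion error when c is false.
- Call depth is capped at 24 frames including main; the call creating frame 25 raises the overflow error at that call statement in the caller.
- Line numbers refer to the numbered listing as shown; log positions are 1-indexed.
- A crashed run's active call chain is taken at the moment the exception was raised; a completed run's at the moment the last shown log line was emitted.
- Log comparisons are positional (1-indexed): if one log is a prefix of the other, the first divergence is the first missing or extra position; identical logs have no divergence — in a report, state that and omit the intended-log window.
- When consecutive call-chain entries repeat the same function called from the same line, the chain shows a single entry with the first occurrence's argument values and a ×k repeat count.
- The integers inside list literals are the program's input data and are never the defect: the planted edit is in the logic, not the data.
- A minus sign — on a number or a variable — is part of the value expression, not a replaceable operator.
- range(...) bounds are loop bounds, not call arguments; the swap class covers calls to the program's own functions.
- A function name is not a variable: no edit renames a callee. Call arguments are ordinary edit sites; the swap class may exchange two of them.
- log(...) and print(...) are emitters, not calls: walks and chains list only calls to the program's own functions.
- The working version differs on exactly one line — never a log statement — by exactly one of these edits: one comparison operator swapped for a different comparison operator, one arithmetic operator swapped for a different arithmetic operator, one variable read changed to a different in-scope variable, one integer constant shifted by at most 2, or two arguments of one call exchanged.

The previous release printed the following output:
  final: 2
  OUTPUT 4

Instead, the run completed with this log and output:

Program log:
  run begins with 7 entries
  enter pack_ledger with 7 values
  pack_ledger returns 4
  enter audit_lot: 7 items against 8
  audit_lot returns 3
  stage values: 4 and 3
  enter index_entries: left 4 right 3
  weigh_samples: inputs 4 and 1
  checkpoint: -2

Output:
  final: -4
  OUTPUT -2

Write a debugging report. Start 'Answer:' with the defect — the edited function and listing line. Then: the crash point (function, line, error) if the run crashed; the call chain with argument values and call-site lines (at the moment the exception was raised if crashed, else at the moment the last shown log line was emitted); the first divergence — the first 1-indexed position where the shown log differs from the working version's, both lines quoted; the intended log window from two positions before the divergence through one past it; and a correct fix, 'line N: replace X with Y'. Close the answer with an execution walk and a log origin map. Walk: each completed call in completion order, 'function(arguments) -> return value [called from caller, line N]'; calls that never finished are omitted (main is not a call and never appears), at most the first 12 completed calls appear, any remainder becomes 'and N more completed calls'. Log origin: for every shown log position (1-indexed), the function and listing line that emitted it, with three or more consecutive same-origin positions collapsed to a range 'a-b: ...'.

Answer: the defect is in weigh_samples at line 22.
The tell: The log first diverges at position 9: the faulty run prints 'checkpoint: -2' where the working version prints 'checkpoint: 4'.
Call chain: main.
First divergence: at position 9 the run shows 'checkpoint: -2' where the working version logs 'checkpoint: 4'.
Intended log window:
  7: enter index_entries: left 4 right 3
  8: weigh_samples: inputs 4 and 1
  9: checkpoint: 4
Execution walk:
  pack_ledger([7, 4, 8, 11, 11, 10, 5]) -> 4  [called from main, line 38]
  audit_lot([7, 4, 8, 11, 11, 10, 5], 8) -> 3  [called from main, line 39]
  weigh_samples(4, 1) -> -2  [called from index_entries, line 32]
  index_entries(4, 3) -> -2  [called from main, line 41]
Origin of each log line:
  1: logged in main at line 37
  2: logged in pack_ledger at line 2
  3: logged in pack_ledger at line 7
  4: logged in audit_lot at line 11
  5: logged in audit_lot at line 16
  6: logged in main at line 40
  7: logged in index_entries at line 29
  8: logged in weigh_samples at line 20
  9: logged in main at line 42
A correct fix: line 22: replace `>` with `<`.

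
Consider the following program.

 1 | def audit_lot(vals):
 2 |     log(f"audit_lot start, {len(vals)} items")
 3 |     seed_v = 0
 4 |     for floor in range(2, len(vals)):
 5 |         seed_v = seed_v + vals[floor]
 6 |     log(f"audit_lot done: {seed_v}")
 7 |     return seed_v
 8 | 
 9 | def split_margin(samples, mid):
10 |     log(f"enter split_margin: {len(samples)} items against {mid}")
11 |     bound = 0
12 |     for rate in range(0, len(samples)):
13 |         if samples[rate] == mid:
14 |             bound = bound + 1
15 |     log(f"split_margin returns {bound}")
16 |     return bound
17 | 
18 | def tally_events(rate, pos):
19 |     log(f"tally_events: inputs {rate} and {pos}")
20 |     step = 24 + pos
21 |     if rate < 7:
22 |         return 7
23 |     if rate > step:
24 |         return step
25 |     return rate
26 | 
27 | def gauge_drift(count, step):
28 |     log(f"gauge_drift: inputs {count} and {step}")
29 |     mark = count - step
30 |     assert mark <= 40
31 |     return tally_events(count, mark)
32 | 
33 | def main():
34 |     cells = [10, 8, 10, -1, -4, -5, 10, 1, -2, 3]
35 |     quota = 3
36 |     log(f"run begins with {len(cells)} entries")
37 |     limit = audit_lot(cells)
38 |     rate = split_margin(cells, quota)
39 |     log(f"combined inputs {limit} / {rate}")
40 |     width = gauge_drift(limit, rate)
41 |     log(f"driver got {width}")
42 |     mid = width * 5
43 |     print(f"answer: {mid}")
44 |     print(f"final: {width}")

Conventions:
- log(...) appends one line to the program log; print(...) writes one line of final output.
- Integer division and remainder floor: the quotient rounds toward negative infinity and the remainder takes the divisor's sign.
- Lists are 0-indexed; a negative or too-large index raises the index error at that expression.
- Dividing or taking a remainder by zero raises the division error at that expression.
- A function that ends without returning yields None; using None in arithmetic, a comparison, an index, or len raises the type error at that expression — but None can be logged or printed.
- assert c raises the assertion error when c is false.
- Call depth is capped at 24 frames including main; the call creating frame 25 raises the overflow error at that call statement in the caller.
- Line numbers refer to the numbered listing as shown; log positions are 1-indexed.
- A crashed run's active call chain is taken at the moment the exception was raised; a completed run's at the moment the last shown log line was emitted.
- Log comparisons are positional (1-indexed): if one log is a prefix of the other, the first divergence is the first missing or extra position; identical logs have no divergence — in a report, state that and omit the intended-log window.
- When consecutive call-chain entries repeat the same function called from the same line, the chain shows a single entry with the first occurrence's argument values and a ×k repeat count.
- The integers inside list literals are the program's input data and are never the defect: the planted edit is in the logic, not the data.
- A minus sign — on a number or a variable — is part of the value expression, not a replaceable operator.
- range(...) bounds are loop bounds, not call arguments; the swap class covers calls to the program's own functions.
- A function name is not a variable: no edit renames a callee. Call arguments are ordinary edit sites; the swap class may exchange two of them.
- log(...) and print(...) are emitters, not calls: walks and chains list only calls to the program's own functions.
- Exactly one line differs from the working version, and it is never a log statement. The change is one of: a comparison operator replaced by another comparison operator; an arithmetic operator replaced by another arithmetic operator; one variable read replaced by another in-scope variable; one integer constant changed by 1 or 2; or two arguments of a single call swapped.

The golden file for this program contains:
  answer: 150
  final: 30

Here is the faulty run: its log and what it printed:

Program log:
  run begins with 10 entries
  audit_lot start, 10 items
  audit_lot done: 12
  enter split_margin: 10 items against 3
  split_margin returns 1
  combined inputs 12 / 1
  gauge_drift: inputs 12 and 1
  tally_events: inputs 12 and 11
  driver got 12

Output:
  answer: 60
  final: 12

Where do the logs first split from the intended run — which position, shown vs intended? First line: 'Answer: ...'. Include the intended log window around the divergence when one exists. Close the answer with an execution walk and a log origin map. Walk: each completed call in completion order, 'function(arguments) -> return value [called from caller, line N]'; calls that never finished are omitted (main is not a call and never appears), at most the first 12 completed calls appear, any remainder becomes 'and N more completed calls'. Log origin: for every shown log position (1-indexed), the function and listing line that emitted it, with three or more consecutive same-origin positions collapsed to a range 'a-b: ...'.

Answer: position 3; shown 'audit_lot done: 12' vs intended 'audit_lot done: 30'.
Intended log window:
  1: run begins with 10 entries
  2: audit_lot start, 10 items
  3: audit_lot done: 30
  4: enter split_margin: 10 items against 3
Execution walk:
  audit_lot([10, 8, 10, -1, -4, -5, 10, 1, -2, 3]) -> 12  [called from main, line 37]
  split_margin([10, 8, 10, -1, -4, -5, 10, 1, -2, 3], 3) -> 1  [called from main, line 38]
  tally_events(12, 11) -> 12  [called from gauge_drift, line 31]
  gauge_drift(12, 1) -> 12  [called from main, line 40]
Log origin:
  1: from main, line 36
  2: from audit_lot, line 2
  3: from audit_lot, line 6
  4: from split_margin, line 10
  5: from split_margin, line 15
  6: from main, line 39
  7: from gauge_drift, line 28
  8: from tally_events, line 19
  9: from main, line 41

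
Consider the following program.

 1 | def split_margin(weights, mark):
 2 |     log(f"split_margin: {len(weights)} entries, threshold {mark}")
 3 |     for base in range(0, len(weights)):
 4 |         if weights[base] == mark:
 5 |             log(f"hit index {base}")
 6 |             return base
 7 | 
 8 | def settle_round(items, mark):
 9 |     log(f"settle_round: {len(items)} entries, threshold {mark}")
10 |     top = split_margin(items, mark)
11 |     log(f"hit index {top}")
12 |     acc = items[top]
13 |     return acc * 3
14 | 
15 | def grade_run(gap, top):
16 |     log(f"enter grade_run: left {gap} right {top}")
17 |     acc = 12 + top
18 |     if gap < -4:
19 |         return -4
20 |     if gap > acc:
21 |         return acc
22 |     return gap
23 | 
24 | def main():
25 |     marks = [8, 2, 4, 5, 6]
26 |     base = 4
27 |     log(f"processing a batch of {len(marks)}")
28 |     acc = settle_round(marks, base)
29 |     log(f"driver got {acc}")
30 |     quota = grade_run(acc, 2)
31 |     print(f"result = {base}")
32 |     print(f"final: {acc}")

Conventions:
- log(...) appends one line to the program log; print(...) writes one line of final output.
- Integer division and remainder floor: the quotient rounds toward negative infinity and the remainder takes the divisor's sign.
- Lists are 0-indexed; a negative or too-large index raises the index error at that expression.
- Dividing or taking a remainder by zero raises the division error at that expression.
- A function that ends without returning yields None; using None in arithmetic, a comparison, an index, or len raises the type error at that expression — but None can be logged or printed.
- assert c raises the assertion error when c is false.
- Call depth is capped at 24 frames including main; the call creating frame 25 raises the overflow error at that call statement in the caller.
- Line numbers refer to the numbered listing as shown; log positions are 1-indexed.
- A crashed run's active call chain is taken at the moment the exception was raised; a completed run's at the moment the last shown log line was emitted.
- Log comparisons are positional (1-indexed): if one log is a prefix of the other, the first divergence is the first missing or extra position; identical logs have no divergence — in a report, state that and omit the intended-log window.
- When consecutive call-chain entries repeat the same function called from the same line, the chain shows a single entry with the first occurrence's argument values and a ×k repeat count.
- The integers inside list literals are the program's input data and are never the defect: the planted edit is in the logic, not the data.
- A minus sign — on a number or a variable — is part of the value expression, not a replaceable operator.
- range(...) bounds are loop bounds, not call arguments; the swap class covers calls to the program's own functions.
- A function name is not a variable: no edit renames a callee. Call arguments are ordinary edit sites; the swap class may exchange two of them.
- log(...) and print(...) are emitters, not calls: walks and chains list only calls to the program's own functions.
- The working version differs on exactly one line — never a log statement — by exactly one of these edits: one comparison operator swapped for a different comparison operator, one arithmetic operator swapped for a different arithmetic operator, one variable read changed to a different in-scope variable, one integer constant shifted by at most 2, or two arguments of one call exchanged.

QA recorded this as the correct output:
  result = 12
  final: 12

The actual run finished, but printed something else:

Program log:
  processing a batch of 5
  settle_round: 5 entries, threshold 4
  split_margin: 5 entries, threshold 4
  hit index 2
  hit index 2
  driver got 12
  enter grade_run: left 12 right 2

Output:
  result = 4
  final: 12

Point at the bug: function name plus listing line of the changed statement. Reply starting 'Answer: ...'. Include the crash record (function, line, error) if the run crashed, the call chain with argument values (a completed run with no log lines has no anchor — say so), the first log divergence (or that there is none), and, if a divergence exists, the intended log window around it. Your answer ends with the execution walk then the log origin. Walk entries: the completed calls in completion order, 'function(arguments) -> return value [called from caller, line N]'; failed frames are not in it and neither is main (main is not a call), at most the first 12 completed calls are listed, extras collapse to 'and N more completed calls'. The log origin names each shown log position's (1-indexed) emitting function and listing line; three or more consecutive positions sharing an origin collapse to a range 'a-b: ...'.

Answer: the defect is in main at line 31.
Key observation: No log line changed; the fault shows up purely in the output.
Call chain: main -> grade_run(12, 2) (called at line 30).
First divergence: none; the two logs match at every position.
Execution walk:
  split_margin([8, 2, 4, 5, 6], 4) -> 2  [called from settle_round, line 10]
  settle_round([8, 2, 4, 5, 6], 4) -> 12  [called from main, line 28]
  grade_run(12, 2) -> 12  [called from main, line 30]
Origin of each log line:
  1: logged in main at line 27
  2: logged in settle_round at line 9
  3: logged in split_margin at line 2
  4: logged in split_margin at line 5
  5: logged in settle_round at line 11
  6: logged in main at line 29
  7: logged in grade_run at line 16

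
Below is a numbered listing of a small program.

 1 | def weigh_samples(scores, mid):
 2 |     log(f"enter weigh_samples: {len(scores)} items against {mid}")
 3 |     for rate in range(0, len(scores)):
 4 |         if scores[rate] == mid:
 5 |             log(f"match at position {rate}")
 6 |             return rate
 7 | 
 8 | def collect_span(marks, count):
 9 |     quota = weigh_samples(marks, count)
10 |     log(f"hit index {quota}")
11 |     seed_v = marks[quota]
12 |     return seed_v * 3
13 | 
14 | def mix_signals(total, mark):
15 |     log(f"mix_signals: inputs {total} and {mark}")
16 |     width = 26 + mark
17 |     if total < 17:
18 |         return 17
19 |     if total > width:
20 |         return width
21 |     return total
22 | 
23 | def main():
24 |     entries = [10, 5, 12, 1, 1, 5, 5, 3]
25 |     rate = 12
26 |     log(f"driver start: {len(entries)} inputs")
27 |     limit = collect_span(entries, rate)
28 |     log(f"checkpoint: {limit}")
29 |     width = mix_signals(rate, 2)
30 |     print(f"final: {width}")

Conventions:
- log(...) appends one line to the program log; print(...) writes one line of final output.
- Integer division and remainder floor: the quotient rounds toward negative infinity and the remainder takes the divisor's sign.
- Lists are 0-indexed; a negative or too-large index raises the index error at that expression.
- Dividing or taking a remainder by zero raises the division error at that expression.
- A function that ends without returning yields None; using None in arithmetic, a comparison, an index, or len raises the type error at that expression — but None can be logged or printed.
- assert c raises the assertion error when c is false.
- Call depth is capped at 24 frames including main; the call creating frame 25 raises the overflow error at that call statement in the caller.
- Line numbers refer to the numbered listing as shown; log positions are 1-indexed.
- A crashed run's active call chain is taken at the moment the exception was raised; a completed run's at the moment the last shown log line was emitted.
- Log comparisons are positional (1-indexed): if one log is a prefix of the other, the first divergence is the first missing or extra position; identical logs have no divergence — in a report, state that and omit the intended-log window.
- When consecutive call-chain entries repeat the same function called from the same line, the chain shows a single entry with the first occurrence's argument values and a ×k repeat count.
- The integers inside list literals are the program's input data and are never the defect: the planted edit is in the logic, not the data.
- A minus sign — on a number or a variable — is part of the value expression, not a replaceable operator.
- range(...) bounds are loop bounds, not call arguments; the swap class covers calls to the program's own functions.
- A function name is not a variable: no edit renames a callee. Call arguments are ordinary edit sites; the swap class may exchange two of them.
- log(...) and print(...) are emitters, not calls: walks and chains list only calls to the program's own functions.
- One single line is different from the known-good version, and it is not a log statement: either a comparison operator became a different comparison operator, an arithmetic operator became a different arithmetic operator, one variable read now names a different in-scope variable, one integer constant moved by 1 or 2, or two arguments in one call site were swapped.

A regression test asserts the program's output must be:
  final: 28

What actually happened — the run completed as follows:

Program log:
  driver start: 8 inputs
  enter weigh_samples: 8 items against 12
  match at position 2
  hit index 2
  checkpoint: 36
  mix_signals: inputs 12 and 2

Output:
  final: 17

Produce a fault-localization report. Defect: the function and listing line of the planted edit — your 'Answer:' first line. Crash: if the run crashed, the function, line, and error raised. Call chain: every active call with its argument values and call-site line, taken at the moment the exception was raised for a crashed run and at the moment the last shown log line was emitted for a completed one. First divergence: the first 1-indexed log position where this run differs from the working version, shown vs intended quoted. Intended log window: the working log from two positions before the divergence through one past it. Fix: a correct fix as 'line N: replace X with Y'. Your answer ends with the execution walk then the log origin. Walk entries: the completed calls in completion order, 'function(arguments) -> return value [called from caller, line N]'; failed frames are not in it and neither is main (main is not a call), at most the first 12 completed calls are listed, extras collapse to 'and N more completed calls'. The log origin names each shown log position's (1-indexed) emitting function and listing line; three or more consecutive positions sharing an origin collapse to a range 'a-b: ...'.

Answer: the defect is in main at line 29.
Key fact: The earliest visible damage is log position 6 — 'mix_signals: inputs 12 and 2' rather than the intended 'mix_signals: inputs 36 and 2'.
Call chain: main -> mix_signals(12, 2) (called at line 29).
First divergence: position 6; shown 'mix_signals: inputs 12 and 2' vs intended 'mix_signals: inputs 36 and 2'.
Intended log window:
  4: hit index 2
  5: checkpoint: 36
  6: mix_signals: inputs 36 and 2
Execution walk:
  weigh_samples([10, 5, 12, 1, 1, 5, 5, 3], 12) -> 2  [called from collect_span, line 9]
  collect_span([10, 5, 12, 1, 1, 5, 5, 3], 12) -> 36  [called from main, line 27]
  mix_signals(12, 2) -> 17  [called from main, line 29]
Log line origins:
  1 — main, line 26
  2 — weigh_samples, line 2
  3 — weigh_samples, line 5
  4 — collect_span, line 10
  5 — main, line 28
  6 — mix_signals, line 15
A correct fix: line 29: replace `rate` with `limit`.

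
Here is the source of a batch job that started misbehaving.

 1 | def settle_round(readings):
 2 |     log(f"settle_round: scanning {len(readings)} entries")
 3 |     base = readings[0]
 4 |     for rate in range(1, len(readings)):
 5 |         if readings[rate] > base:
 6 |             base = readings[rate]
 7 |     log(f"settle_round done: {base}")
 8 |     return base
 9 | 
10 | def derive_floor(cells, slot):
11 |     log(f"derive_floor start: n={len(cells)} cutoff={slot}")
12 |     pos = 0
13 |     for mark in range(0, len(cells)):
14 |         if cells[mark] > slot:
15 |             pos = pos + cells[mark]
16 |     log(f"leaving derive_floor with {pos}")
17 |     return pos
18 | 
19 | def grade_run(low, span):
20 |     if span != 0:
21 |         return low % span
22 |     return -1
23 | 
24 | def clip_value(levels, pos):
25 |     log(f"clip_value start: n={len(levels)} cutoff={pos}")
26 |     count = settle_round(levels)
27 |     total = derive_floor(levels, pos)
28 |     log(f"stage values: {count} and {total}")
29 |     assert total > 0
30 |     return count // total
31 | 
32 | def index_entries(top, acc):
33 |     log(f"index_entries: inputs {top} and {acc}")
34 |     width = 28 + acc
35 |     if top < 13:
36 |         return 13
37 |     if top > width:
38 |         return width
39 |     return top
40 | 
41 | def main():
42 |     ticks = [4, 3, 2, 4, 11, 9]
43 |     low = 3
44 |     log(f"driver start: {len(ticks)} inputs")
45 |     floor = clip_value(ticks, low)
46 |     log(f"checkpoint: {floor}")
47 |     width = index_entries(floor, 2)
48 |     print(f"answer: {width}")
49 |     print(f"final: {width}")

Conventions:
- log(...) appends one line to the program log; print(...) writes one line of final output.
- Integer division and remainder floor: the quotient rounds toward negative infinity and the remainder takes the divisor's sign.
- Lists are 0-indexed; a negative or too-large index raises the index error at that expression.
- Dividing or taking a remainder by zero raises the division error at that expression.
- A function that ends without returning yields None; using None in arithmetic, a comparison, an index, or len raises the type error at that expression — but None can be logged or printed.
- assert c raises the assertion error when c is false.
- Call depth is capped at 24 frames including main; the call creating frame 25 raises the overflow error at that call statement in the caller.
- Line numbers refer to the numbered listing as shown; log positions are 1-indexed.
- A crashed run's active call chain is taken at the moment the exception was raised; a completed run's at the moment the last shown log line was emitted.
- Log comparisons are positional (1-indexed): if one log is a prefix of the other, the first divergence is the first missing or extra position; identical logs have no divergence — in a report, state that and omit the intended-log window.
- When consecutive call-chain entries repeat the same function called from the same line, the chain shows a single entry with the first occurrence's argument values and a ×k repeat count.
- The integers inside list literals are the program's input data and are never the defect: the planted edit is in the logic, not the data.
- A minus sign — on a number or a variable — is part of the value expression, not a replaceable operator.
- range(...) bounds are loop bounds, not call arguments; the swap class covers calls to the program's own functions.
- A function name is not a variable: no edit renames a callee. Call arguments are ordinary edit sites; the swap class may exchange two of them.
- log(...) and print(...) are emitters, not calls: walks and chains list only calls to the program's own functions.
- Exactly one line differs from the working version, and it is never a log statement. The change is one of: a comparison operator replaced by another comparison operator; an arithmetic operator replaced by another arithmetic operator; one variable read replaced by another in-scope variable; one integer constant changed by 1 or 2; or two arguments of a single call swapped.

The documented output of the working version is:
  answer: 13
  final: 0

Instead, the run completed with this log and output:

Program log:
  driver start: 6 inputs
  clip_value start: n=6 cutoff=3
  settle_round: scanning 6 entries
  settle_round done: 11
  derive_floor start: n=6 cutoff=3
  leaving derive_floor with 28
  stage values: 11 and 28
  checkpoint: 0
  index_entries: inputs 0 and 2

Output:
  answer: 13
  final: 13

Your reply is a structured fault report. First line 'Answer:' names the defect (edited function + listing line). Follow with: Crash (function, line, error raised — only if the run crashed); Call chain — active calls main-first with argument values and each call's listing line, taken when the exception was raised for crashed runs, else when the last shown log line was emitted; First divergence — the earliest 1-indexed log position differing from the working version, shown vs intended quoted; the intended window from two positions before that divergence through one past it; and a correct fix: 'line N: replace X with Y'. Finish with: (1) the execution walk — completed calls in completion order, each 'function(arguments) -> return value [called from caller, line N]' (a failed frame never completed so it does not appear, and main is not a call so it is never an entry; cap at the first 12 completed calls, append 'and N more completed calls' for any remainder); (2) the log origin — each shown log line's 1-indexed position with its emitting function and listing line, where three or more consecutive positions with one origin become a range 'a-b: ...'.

Answer: the defect is in main at line 49.
The tell: The two runs log identically and part ways only at the printed values.
Call chain: main -> index_entries(0, 2) (called at line 47).
First divergence: none; the two logs match at every position.
Execution walk:
  settle_round([4, 3, 2, 4, 11, 9]) -> 11  [called from clip_value, line 26]
  derive_floor([4, 3, 2, 4, 11, 9], 3) -> 28  [called from clip_value, line 27]
  clip_value([4, 3, 2, 4, 11, 9], 3) -> 0  [called from main, line 45]
  index_entries(0, 2) -> 13  [called from main, line 47]
Log origins:
  1: emitted by main (line 44)
  2: emitted by clip_value (line 25)
  3: emitted by settle_round (line 2)
  4: emitted by settle_round (line 7)
  5: emitted by derive_floor (line 11)
  6: emitted by derive_floor (line 16)
  7: emitted by clip_value (line 28)
  8: emitted by main (line 46)
  9: emitted by index_entries (line 33)
A correct fix: line 49: replace `width` with `floor`.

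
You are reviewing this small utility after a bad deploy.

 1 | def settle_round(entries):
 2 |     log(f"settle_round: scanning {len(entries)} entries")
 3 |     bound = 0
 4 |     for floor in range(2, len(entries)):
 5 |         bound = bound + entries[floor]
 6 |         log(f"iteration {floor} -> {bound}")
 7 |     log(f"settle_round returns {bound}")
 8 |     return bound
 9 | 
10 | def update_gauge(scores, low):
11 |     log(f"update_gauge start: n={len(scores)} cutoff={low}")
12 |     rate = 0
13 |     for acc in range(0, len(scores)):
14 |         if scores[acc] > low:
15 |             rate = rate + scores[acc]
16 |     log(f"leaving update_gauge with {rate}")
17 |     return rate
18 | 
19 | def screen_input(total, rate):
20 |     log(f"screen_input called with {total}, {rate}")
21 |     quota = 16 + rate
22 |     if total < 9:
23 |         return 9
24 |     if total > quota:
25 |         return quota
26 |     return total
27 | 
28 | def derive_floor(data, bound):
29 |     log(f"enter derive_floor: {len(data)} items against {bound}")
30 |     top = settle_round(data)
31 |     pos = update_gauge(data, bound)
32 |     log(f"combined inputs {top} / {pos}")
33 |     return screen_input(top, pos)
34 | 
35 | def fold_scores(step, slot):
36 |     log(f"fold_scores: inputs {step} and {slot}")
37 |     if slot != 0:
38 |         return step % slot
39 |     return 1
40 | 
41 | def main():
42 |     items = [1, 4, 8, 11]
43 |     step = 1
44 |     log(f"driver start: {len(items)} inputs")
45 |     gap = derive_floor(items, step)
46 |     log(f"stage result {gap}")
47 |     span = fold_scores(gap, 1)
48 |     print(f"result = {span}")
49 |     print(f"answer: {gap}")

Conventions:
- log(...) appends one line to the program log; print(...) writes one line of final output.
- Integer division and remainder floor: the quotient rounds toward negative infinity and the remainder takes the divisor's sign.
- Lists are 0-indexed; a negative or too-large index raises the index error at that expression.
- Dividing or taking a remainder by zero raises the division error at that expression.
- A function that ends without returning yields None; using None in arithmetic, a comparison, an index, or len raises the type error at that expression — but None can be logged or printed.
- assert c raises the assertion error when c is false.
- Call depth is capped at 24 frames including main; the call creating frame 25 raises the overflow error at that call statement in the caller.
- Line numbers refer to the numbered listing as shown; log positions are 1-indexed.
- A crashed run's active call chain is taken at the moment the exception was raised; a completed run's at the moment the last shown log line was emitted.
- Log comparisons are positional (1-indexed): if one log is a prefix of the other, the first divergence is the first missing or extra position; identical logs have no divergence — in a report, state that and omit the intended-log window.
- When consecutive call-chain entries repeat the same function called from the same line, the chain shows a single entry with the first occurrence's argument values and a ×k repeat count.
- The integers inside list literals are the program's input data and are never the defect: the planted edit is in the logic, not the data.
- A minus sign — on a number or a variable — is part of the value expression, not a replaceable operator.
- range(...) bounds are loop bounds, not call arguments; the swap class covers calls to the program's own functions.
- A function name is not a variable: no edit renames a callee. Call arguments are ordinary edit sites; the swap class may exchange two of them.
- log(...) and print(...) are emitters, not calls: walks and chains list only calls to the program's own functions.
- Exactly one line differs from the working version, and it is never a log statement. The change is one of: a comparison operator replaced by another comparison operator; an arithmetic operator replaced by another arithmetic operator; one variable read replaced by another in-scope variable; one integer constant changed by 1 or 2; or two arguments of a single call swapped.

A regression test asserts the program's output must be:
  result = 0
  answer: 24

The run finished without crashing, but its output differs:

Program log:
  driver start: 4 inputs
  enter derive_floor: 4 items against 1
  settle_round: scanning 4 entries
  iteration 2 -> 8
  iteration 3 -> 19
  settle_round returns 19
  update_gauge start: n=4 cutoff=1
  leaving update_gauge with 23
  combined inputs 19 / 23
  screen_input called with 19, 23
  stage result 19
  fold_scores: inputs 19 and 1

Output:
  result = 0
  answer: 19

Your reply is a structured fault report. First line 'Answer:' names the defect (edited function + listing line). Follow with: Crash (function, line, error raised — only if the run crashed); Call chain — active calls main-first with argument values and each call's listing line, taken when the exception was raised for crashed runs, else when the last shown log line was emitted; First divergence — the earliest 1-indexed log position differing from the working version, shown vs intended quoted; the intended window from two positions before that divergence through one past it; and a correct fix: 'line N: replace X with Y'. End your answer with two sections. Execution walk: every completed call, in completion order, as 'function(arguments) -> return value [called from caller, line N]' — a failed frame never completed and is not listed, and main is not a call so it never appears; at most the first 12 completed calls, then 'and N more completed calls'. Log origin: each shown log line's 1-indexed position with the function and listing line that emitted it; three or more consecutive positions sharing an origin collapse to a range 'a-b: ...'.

Answer: the defect is in settle_round at line 4.
The tell: The earliest visible damage is log position 4 — 'iteration 2 -> 8' rather than the intended 'iteration 0 -> 1'.
Call chain: main -> fold_scores(19, 1) (called at line 47).
First divergence: at position 4 the run shows 'iteration 2 -> 8' where the working version logs 'iteration 0 -> 1'.
Intended log window:
  2: enter derive_floor: 4 items against 1
  3: settle_round: scanning 4 entries
  4: iteration 0 -> 1
  5: iteration 1 -> 5
Execution walk:
  settle_round([1, 4, 8, 11]) -> 19  [called from derive_floor, line 30]
  update_gauge([1, 4, 8, 11], 1) -> 23  [called from derive_floor, line 31]
  screen_input(19, 23) -> 19  [called from derive_floor, line 33]
  derive_floor([1, 4, 8, 11], 1) -> 19  [called from main, line 45]
  fold_scores(19, 1) -> 0  [called from main, line 47]
Log line origins:
  1: from main, line 44
  2: from derive_floor, line 29
  3: from settle_round, line 2
  4: from settle_round, line 6
  5: from settle_round, line 6
  6: from settle_round, line 7
  7: from update_gauge, line 11
  8: from update_gauge, line 16
  9: from derive_floor, line 32
  10: from screen_input, line 20
  11: from main, line 46
  12: from fold_scores, line 36
A correct fix: line 4: replace `2` with `0`.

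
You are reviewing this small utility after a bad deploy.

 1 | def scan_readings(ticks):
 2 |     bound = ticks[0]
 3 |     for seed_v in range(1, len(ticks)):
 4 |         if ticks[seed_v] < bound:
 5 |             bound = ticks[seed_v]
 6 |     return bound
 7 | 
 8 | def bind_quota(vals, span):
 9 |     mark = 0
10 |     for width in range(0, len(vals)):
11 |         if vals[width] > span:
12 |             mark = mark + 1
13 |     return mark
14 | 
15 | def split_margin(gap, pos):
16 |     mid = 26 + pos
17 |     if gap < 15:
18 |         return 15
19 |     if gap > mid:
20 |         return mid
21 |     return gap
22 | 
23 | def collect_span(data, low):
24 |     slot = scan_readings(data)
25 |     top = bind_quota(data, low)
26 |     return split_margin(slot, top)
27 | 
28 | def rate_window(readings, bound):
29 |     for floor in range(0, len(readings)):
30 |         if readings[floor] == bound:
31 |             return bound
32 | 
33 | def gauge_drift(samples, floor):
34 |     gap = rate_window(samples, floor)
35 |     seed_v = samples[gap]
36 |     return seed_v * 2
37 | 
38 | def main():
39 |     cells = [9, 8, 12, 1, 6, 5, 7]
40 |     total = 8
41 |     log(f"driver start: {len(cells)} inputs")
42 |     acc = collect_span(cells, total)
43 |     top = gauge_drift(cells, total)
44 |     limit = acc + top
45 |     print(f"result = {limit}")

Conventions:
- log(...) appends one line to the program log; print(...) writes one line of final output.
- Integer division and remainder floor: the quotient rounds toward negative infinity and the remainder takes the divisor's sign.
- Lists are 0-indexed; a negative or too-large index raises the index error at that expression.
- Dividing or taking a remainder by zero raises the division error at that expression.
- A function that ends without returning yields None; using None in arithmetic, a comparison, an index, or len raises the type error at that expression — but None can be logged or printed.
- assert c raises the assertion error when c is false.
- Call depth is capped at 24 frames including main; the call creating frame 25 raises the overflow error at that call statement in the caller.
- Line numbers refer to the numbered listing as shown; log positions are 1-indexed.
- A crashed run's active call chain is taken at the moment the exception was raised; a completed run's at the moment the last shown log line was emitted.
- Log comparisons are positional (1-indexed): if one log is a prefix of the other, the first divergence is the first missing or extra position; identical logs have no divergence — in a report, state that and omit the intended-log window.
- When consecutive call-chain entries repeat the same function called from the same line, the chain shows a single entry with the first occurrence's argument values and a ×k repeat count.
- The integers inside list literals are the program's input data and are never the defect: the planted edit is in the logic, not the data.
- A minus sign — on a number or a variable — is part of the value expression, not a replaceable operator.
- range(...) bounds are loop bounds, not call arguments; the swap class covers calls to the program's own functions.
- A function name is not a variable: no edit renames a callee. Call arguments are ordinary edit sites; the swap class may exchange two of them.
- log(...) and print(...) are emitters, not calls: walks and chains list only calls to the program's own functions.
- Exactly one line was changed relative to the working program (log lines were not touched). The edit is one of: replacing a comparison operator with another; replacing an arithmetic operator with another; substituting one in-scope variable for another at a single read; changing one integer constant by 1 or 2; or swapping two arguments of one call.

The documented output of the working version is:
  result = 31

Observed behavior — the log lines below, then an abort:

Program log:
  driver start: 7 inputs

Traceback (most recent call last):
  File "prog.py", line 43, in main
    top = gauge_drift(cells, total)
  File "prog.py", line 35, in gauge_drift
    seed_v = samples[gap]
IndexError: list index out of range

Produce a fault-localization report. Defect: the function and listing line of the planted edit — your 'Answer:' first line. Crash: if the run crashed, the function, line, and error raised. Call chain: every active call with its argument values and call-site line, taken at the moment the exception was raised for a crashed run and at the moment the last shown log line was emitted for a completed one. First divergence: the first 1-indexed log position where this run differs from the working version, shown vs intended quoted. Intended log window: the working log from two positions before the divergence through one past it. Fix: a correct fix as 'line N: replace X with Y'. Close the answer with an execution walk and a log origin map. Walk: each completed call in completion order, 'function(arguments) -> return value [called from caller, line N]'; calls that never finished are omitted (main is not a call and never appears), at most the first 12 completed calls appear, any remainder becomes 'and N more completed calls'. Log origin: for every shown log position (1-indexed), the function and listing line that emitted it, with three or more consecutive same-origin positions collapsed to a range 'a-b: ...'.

Answer: the defect is in rate_window at line 31.
The tell: Up to the failure, the log is exactly the working version's.
Crash: gauge_drift, line 35, IndexError.
Call chain: main -> gauge_drift([9, 8, 12, 1, 6, 5, 7], 8) (called at line 43).
First divergence: none (the log streams are identical).
Execution walk:
  scan_readings([9, 8, 12, 1, 6, 5, 7]) -> 1  [called from collect_span, line 24]
  bind_quota([9, 8, 12, 1, 6, 5, 7], 8) -> 2  [called from collect_span, line 25]
  split_margin(1, 2) -> 15  [called from collect_span, line 26]
  collect_span([9, 8, 12, 1, 6, 5, 7], 8) -> 15  [called from main, line 42]
  rate_window([9, 8, 12, 1, 6, 5, 7], 8) -> 8  [called from gauge_drift, line 34]
Origin of each log line:
  1: emitted by main (line 41)
A correct fix: line 31: replace `bound` with `floor`.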